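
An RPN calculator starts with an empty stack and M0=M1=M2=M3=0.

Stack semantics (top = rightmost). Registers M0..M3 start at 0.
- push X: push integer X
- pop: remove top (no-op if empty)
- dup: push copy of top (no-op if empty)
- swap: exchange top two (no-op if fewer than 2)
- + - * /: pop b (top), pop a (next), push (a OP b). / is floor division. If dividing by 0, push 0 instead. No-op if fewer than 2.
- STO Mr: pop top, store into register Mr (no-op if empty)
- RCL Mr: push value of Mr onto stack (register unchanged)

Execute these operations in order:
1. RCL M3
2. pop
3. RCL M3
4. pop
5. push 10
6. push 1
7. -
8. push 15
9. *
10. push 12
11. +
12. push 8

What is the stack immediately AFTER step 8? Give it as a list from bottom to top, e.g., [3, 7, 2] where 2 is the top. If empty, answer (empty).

After op 1 (RCL M3): stack=[0] mem=[0,0,0,0]
After op 2 (pop): stack=[empty] mem=[0,0,0,0]
After op 3 (RCL M3): stack=[0] mem=[0,0,0,0]
After op 4 (pop): stack=[empty] mem=[0,0,0,0]
After op 5 (push 10): stack=[10] mem=[0,0,0,0]
After op 6 (push 1): stack=[10,1] mem=[0,0,0,0]
After op 7 (-): stack=[9] mem=[0,0,0,0]
After op 8 (push 15): stack=[9,15] mem=[0,0,0,0]

[9, 15]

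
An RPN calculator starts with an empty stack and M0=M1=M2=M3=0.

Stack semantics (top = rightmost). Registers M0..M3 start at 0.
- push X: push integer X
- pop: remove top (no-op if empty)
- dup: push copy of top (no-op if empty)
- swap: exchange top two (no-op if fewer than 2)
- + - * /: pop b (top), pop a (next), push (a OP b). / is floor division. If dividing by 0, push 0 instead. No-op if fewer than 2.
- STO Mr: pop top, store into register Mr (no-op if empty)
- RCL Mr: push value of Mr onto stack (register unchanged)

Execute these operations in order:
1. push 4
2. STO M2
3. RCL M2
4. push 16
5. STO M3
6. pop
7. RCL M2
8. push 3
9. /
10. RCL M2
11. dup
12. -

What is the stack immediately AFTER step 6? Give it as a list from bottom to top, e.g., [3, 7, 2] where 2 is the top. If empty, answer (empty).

After op 1 (push 4): stack=[4] mem=[0,0,0,0]
After op 2 (STO M2): stack=[empty] mem=[0,0,4,0]
After op 3 (RCL M2): stack=[4] mem=[0,0,4,0]
After op 4 (push 16): stack=[4,16] mem=[0,0,4,0]
After op 5 (STO M3): stack=[4] mem=[0,0,4,16]
After op 6 (pop): stack=[empty] mem=[0,0,4,16]

(empty)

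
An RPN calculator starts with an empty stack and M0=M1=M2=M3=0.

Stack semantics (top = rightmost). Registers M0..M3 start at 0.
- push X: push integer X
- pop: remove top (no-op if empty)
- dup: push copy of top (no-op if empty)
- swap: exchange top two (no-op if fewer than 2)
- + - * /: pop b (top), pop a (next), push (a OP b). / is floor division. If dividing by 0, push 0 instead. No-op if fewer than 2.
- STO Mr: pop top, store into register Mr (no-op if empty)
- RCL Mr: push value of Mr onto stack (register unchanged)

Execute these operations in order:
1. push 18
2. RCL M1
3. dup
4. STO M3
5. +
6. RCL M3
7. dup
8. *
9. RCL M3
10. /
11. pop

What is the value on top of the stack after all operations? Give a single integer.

After op 1 (push 18): stack=[18] mem=[0,0,0,0]
After op 2 (RCL M1): stack=[18,0] mem=[0,0,0,0]
After op 3 (dup): stack=[18,0,0] mem=[0,0,0,0]
After op 4 (STO M3): stack=[18,0] mem=[0,0,0,0]
After op 5 (+): stack=[18] mem=[0,0,0,0]
After op 6 (RCL M3): stack=[18,0] mem=[0,0,0,0]
After op 7 (dup): stack=[18,0,0] mem=[0,0,0,0]
After op 8 (*): stack=[18,0] mem=[0,0,0,0]
After op 9 (RCL M3): stack=[18,0,0] mem=[0,0,0,0]
After op 10 (/): stack=[18,0] mem=[0,0,0,0]
After op 11 (pop): stack=[18] mem=[0,0,0,0]

Answer: 18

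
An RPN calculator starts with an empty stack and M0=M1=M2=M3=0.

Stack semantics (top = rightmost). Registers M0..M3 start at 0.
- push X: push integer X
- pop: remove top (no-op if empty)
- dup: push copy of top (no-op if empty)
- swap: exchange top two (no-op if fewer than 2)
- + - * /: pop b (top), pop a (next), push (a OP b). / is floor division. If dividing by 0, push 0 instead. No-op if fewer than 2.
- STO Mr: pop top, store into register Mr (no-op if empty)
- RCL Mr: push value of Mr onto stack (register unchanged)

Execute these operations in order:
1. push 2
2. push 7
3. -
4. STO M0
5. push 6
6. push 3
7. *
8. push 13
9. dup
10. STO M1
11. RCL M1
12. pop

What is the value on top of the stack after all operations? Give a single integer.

After op 1 (push 2): stack=[2] mem=[0,0,0,0]
After op 2 (push 7): stack=[2,7] mem=[0,0,0,0]
After op 3 (-): stack=[-5] mem=[0,0,0,0]
After op 4 (STO M0): stack=[empty] mem=[-5,0,0,0]
After op 5 (push 6): stack=[6] mem=[-5,0,0,0]
After op 6 (push 3): stack=[6,3] mem=[-5,0,0,0]
After op 7 (*): stack=[18] mem=[-5,0,0,0]
After op 8 (push 13): stack=[18,13] mem=[-5,0,0,0]
After op 9 (dup): stack=[18,13,13] mem=[-5,0,0,0]
After op 10 (STO M1): stack=[18,13] mem=[-5,13,0,0]
After op 11 (RCL M1): stack=[18,13,13] mem=[-5,13,0,0]
After op 12 (pop): stack=[18,13] mem=[-5,13,0,0]

Answer: 13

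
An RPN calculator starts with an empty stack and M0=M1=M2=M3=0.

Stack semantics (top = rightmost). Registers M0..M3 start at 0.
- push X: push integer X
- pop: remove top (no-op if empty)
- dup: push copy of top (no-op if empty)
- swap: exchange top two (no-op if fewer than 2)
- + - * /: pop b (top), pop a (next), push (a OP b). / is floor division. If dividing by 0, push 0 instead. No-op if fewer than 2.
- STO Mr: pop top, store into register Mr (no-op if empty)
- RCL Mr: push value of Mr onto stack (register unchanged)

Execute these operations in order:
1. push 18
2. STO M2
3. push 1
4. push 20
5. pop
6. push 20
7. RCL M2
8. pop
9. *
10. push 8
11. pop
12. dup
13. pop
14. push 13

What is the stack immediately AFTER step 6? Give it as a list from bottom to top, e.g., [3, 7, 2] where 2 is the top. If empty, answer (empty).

After op 1 (push 18): stack=[18] mem=[0,0,0,0]
After op 2 (STO M2): stack=[empty] mem=[0,0,18,0]
After op 3 (push 1): stack=[1] mem=[0,0,18,0]
After op 4 (push 20): stack=[1,20] mem=[0,0,18,0]
After op 5 (pop): stack=[1] mem=[0,0,18,0]
After op 6 (push 20): stack=[1,20] mem=[0,0,18,0]

[1, 20]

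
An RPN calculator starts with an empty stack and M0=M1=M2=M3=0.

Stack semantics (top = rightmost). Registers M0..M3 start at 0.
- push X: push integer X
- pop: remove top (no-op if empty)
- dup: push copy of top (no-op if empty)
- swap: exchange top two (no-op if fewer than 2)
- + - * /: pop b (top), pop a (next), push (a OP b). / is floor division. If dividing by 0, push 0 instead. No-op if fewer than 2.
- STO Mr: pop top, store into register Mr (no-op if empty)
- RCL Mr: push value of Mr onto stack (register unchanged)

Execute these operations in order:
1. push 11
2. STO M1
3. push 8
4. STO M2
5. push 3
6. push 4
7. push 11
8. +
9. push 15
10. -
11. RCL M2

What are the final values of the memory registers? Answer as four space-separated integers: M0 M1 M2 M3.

After op 1 (push 11): stack=[11] mem=[0,0,0,0]
After op 2 (STO M1): stack=[empty] mem=[0,11,0,0]
After op 3 (push 8): stack=[8] mem=[0,11,0,0]
After op 4 (STO M2): stack=[empty] mem=[0,11,8,0]
After op 5 (push 3): stack=[3] mem=[0,11,8,0]
After op 6 (push 4): stack=[3,4] mem=[0,11,8,0]
After op 7 (push 11): stack=[3,4,11] mem=[0,11,8,0]
After op 8 (+): stack=[3,15] mem=[0,11,8,0]
After op 9 (push 15): stack=[3,15,15] mem=[0,11,8,0]
After op 10 (-): stack=[3,0] mem=[0,11,8,0]
After op 11 (RCL M2): stack=[3,0,8] mem=[0,11,8,0]

Answer: 0 11 8 0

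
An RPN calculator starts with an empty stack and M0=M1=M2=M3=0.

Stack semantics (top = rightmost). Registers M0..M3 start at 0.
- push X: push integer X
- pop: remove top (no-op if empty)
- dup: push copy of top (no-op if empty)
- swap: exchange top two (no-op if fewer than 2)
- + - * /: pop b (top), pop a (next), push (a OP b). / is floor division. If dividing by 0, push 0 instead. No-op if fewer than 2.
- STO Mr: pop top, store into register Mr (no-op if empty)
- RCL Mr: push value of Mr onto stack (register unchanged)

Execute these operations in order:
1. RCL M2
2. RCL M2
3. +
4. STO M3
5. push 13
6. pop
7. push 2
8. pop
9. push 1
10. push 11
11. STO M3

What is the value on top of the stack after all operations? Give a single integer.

After op 1 (RCL M2): stack=[0] mem=[0,0,0,0]
After op 2 (RCL M2): stack=[0,0] mem=[0,0,0,0]
After op 3 (+): stack=[0] mem=[0,0,0,0]
After op 4 (STO M3): stack=[empty] mem=[0,0,0,0]
After op 5 (push 13): stack=[13] mem=[0,0,0,0]
After op 6 (pop): stack=[empty] mem=[0,0,0,0]
After op 7 (push 2): stack=[2] mem=[0,0,0,0]
After op 8 (pop): stack=[empty] mem=[0,0,0,0]
After op 9 (push 1): stack=[1] mem=[0,0,0,0]
After op 10 (push 11): stack=[1,11] mem=[0,0,0,0]
After op 11 (STO M3): stack=[1] mem=[0,0,0,11]

Answer: 1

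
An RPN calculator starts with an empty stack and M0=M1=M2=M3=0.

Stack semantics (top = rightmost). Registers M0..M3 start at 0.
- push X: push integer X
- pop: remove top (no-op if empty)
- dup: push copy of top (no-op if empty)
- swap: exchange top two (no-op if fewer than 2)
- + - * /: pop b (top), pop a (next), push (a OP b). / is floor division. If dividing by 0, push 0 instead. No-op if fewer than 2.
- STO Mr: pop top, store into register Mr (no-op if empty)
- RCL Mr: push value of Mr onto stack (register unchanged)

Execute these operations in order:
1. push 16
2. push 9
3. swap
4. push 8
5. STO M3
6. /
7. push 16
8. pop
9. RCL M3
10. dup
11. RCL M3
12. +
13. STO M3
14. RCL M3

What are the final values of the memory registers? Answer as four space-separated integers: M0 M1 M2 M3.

After op 1 (push 16): stack=[16] mem=[0,0,0,0]
After op 2 (push 9): stack=[16,9] mem=[0,0,0,0]
After op 3 (swap): stack=[9,16] mem=[0,0,0,0]
After op 4 (push 8): stack=[9,16,8] mem=[0,0,0,0]
After op 5 (STO M3): stack=[9,16] mem=[0,0,0,8]
After op 6 (/): stack=[0] mem=[0,0,0,8]
After op 7 (push 16): stack=[0,16] mem=[0,0,0,8]
After op 8 (pop): stack=[0] mem=[0,0,0,8]
After op 9 (RCL M3): stack=[0,8] mem=[0,0,0,8]
After op 10 (dup): stack=[0,8,8] mem=[0,0,0,8]
After op 11 (RCL M3): stack=[0,8,8,8] mem=[0,0,0,8]
After op 12 (+): stack=[0,8,16] mem=[0,0,0,8]
After op 13 (STO M3): stack=[0,8] mem=[0,0,0,16]
After op 14 (RCL M3): stack=[0,8,16] mem=[0,0,0,16]

Answer: 0 0 0 16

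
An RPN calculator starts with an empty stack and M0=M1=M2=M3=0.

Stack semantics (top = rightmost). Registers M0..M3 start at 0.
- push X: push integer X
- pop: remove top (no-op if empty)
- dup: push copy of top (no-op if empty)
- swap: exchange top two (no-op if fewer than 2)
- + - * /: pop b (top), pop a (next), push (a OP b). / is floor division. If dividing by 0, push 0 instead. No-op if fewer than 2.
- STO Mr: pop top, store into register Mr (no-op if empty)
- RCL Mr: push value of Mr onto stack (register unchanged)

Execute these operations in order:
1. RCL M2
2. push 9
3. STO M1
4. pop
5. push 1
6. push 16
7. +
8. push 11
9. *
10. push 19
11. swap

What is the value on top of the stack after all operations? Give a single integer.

After op 1 (RCL M2): stack=[0] mem=[0,0,0,0]
After op 2 (push 9): stack=[0,9] mem=[0,0,0,0]
After op 3 (STO M1): stack=[0] mem=[0,9,0,0]
After op 4 (pop): stack=[empty] mem=[0,9,0,0]
After op 5 (push 1): stack=[1] mem=[0,9,0,0]
After op 6 (push 16): stack=[1,16] mem=[0,9,0,0]
After op 7 (+): stack=[17] mem=[0,9,0,0]
After op 8 (push 11): stack=[17,11] mem=[0,9,0,0]
After op 9 (*): stack=[187] mem=[0,9,0,0]
After op 10 (push 19): stack=[187,19] mem=[0,9,0,0]
After op 11 (swap): stack=[19,187] mem=[0,9,0,0]

Answer: 187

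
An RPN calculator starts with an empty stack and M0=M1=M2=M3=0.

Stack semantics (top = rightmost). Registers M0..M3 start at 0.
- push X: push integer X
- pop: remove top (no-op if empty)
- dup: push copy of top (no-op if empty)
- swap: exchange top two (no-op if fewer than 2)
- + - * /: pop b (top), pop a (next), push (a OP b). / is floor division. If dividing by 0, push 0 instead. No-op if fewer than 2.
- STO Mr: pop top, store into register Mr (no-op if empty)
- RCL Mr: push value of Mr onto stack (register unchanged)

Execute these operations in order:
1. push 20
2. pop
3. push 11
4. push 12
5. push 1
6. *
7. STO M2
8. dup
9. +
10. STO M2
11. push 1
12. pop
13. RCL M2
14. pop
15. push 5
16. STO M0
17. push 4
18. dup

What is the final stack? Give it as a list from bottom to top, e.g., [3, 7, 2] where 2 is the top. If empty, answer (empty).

Answer: [4, 4]

Derivation:
After op 1 (push 20): stack=[20] mem=[0,0,0,0]
After op 2 (pop): stack=[empty] mem=[0,0,0,0]
After op 3 (push 11): stack=[11] mem=[0,0,0,0]
After op 4 (push 12): stack=[11,12] mem=[0,0,0,0]
After op 5 (push 1): stack=[11,12,1] mem=[0,0,0,0]
After op 6 (*): stack=[11,12] mem=[0,0,0,0]
After op 7 (STO M2): stack=[11] mem=[0,0,12,0]
After op 8 (dup): stack=[11,11] mem=[0,0,12,0]
After op 9 (+): stack=[22] mem=[0,0,12,0]
After op 10 (STO M2): stack=[empty] mem=[0,0,22,0]
After op 11 (push 1): stack=[1] mem=[0,0,22,0]
After op 12 (pop): stack=[empty] mem=[0,0,22,0]
After op 13 (RCL M2): stack=[22] mem=[0,0,22,0]
After op 14 (pop): stack=[empty] mem=[0,0,22,0]
After op 15 (push 5): stack=[5] mem=[0,0,22,0]
After op 16 (STO M0): stack=[empty] mem=[5,0,22,0]
After op 17 (push 4): stack=[4] mem=[5,0,22,0]
After op 18 (dup): stack=[4,4] mem=[5,0,22,0]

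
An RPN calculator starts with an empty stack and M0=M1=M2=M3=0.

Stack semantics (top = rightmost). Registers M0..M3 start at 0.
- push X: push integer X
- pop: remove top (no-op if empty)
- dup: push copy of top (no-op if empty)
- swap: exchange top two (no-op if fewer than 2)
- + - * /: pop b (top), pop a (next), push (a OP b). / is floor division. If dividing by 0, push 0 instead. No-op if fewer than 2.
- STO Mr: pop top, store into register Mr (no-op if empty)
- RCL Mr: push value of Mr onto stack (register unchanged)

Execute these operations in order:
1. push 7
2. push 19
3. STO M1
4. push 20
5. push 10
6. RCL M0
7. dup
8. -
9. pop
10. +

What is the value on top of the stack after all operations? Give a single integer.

Answer: 30

Derivation:
After op 1 (push 7): stack=[7] mem=[0,0,0,0]
After op 2 (push 19): stack=[7,19] mem=[0,0,0,0]
After op 3 (STO M1): stack=[7] mem=[0,19,0,0]
After op 4 (push 20): stack=[7,20] mem=[0,19,0,0]
After op 5 (push 10): stack=[7,20,10] mem=[0,19,0,0]
After op 6 (RCL M0): stack=[7,20,10,0] mem=[0,19,0,0]
After op 7 (dup): stack=[7,20,10,0,0] mem=[0,19,0,0]
After op 8 (-): stack=[7,20,10,0] mem=[0,19,0,0]
After op 9 (pop): stack=[7,20,10] mem=[0,19,0,0]
After op 10 (+): stack=[7,30] mem=[0,19,0,0]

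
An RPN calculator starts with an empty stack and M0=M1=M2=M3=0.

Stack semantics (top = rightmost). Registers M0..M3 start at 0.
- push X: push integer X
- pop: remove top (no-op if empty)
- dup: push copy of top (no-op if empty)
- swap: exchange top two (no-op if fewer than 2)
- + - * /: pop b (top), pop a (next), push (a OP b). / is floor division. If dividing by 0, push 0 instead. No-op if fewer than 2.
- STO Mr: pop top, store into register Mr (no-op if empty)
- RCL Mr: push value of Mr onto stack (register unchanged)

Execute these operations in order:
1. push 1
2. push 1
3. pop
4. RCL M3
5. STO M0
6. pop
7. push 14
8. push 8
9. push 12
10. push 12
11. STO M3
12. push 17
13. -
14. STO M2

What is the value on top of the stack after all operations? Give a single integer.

After op 1 (push 1): stack=[1] mem=[0,0,0,0]
After op 2 (push 1): stack=[1,1] mem=[0,0,0,0]
After op 3 (pop): stack=[1] mem=[0,0,0,0]
After op 4 (RCL M3): stack=[1,0] mem=[0,0,0,0]
After op 5 (STO M0): stack=[1] mem=[0,0,0,0]
After op 6 (pop): stack=[empty] mem=[0,0,0,0]
After op 7 (push 14): stack=[14] mem=[0,0,0,0]
After op 8 (push 8): stack=[14,8] mem=[0,0,0,0]
After op 9 (push 12): stack=[14,8,12] mem=[0,0,0,0]
After op 10 (push 12): stack=[14,8,12,12] mem=[0,0,0,0]
After op 11 (STO M3): stack=[14,8,12] mem=[0,0,0,12]
After op 12 (push 17): stack=[14,8,12,17] mem=[0,0,0,12]
After op 13 (-): stack=[14,8,-5] mem=[0,0,0,12]
After op 14 (STO M2): stack=[14,8] mem=[0,0,-5,12]

Answer: 8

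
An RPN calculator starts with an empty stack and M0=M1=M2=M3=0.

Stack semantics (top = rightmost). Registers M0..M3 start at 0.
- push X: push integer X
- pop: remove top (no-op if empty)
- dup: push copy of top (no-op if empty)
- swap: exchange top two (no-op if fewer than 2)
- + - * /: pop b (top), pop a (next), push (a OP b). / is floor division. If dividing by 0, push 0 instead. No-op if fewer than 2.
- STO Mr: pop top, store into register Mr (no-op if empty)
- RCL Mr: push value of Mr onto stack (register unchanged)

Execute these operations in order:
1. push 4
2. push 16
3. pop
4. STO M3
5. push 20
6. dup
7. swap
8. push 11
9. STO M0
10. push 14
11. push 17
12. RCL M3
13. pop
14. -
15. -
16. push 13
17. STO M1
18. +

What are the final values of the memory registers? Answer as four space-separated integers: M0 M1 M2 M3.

After op 1 (push 4): stack=[4] mem=[0,0,0,0]
After op 2 (push 16): stack=[4,16] mem=[0,0,0,0]
After op 3 (pop): stack=[4] mem=[0,0,0,0]
After op 4 (STO M3): stack=[empty] mem=[0,0,0,4]
After op 5 (push 20): stack=[20] mem=[0,0,0,4]
After op 6 (dup): stack=[20,20] mem=[0,0,0,4]
After op 7 (swap): stack=[20,20] mem=[0,0,0,4]
After op 8 (push 11): stack=[20,20,11] mem=[0,0,0,4]
After op 9 (STO M0): stack=[20,20] mem=[11,0,0,4]
After op 10 (push 14): stack=[20,20,14] mem=[11,0,0,4]
After op 11 (push 17): stack=[20,20,14,17] mem=[11,0,0,4]
After op 12 (RCL M3): stack=[20,20,14,17,4] mem=[11,0,0,4]
After op 13 (pop): stack=[20,20,14,17] mem=[11,0,0,4]
After op 14 (-): stack=[20,20,-3] mem=[11,0,0,4]
After op 15 (-): stack=[20,23] mem=[11,0,0,4]
After op 16 (push 13): stack=[20,23,13] mem=[11,0,0,4]
After op 17 (STO M1): stack=[20,23] mem=[11,13,0,4]
After op 18 (+): stack=[43] mem=[11,13,0,4]

Answer: 11 13 0 4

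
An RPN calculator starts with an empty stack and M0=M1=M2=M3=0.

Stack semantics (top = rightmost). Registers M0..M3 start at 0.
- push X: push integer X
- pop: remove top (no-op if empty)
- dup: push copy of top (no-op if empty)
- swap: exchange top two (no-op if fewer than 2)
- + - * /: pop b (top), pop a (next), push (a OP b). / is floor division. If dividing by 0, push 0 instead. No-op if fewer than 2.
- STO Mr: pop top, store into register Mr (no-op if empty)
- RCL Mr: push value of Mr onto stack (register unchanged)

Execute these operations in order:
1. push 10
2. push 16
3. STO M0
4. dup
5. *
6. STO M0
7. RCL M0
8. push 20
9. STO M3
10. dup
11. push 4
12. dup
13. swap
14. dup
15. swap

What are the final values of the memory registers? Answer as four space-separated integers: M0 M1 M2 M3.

After op 1 (push 10): stack=[10] mem=[0,0,0,0]
After op 2 (push 16): stack=[10,16] mem=[0,0,0,0]
After op 3 (STO M0): stack=[10] mem=[16,0,0,0]
After op 4 (dup): stack=[10,10] mem=[16,0,0,0]
After op 5 (*): stack=[100] mem=[16,0,0,0]
After op 6 (STO M0): stack=[empty] mem=[100,0,0,0]
After op 7 (RCL M0): stack=[100] mem=[100,0,0,0]
After op 8 (push 20): stack=[100,20] mem=[100,0,0,0]
After op 9 (STO M3): stack=[100] mem=[100,0,0,20]
After op 10 (dup): stack=[100,100] mem=[100,0,0,20]
After op 11 (push 4): stack=[100,100,4] mem=[100,0,0,20]
After op 12 (dup): stack=[100,100,4,4] mem=[100,0,0,20]
After op 13 (swap): stack=[100,100,4,4] mem=[100,0,0,20]
After op 14 (dup): stack=[100,100,4,4,4] mem=[100,0,0,20]
After op 15 (swap): stack=[100,100,4,4,4] mem=[100,0,0,20]

Answer: 100 0 0 20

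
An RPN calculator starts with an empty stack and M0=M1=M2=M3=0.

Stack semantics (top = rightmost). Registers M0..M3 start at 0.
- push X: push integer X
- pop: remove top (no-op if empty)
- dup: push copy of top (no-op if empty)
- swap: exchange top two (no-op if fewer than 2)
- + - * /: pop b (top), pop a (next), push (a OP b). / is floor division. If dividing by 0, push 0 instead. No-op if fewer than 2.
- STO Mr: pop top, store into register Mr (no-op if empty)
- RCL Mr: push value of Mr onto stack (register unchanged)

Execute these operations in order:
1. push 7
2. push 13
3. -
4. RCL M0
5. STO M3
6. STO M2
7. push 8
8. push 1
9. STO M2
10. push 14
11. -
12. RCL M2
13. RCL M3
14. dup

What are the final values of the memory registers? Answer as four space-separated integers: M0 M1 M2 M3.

After op 1 (push 7): stack=[7] mem=[0,0,0,0]
After op 2 (push 13): stack=[7,13] mem=[0,0,0,0]
After op 3 (-): stack=[-6] mem=[0,0,0,0]
After op 4 (RCL M0): stack=[-6,0] mem=[0,0,0,0]
After op 5 (STO M3): stack=[-6] mem=[0,0,0,0]
After op 6 (STO M2): stack=[empty] mem=[0,0,-6,0]
After op 7 (push 8): stack=[8] mem=[0,0,-6,0]
After op 8 (push 1): stack=[8,1] mem=[0,0,-6,0]
After op 9 (STO M2): stack=[8] mem=[0,0,1,0]
After op 10 (push 14): stack=[8,14] mem=[0,0,1,0]
After op 11 (-): stack=[-6] mem=[0,0,1,0]
After op 12 (RCL M2): stack=[-6,1] mem=[0,0,1,0]
After op 13 (RCL M3): stack=[-6,1,0] mem=[0,0,1,0]
After op 14 (dup): stack=[-6,1,0,0] mem=[0,0,1,0]

Answer: 0 0 1 0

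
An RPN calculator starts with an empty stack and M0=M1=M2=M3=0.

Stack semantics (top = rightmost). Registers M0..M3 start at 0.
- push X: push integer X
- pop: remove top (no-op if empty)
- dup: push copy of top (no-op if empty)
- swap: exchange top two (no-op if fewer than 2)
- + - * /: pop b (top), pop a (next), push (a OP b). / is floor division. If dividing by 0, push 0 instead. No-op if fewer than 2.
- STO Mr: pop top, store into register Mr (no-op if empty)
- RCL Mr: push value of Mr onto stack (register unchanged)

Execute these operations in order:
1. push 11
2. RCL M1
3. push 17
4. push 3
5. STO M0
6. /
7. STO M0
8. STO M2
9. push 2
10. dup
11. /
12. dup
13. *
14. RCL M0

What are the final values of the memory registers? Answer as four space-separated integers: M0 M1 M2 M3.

After op 1 (push 11): stack=[11] mem=[0,0,0,0]
After op 2 (RCL M1): stack=[11,0] mem=[0,0,0,0]
After op 3 (push 17): stack=[11,0,17] mem=[0,0,0,0]
After op 4 (push 3): stack=[11,0,17,3] mem=[0,0,0,0]
After op 5 (STO M0): stack=[11,0,17] mem=[3,0,0,0]
After op 6 (/): stack=[11,0] mem=[3,0,0,0]
After op 7 (STO M0): stack=[11] mem=[0,0,0,0]
After op 8 (STO M2): stack=[empty] mem=[0,0,11,0]
After op 9 (push 2): stack=[2] mem=[0,0,11,0]
After op 10 (dup): stack=[2,2] mem=[0,0,11,0]
After op 11 (/): stack=[1] mem=[0,0,11,0]
After op 12 (dup): stack=[1,1] mem=[0,0,11,0]
After op 13 (*): stack=[1] mem=[0,0,11,0]
After op 14 (RCL M0): stack=[1,0] mem=[0,0,11,0]

Answer: 0 0 11 0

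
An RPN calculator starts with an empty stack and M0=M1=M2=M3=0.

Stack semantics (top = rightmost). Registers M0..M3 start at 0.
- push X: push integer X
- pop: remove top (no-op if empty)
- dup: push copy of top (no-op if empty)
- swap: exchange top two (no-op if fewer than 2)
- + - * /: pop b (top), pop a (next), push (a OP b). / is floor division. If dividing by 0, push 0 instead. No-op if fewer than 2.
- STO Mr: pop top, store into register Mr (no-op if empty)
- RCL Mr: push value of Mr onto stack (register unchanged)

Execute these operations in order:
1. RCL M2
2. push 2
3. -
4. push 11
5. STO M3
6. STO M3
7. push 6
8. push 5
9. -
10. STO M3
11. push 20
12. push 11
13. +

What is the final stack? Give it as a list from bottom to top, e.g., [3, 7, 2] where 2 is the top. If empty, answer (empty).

After op 1 (RCL M2): stack=[0] mem=[0,0,0,0]
After op 2 (push 2): stack=[0,2] mem=[0,0,0,0]
After op 3 (-): stack=[-2] mem=[0,0,0,0]
After op 4 (push 11): stack=[-2,11] mem=[0,0,0,0]
After op 5 (STO M3): stack=[-2] mem=[0,0,0,11]
After op 6 (STO M3): stack=[empty] mem=[0,0,0,-2]
After op 7 (push 6): stack=[6] mem=[0,0,0,-2]
After op 8 (push 5): stack=[6,5] mem=[0,0,0,-2]
After op 9 (-): stack=[1] mem=[0,0,0,-2]
After op 10 (STO M3): stack=[empty] mem=[0,0,0,1]
After op 11 (push 20): stack=[20] mem=[0,0,0,1]
After op 12 (push 11): stack=[20,11] mem=[0,0,0,1]
After op 13 (+): stack=[31] mem=[0,0,0,1]

Answer: [31]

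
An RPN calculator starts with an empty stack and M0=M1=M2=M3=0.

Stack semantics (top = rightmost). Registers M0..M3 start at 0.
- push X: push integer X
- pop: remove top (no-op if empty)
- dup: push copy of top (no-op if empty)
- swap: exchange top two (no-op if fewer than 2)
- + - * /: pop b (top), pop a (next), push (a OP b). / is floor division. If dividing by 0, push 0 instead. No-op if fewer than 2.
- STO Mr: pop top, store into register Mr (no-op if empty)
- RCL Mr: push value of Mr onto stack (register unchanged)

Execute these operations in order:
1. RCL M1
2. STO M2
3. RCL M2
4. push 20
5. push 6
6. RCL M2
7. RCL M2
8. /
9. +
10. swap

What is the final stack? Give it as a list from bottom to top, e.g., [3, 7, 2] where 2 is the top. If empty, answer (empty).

After op 1 (RCL M1): stack=[0] mem=[0,0,0,0]
After op 2 (STO M2): stack=[empty] mem=[0,0,0,0]
After op 3 (RCL M2): stack=[0] mem=[0,0,0,0]
After op 4 (push 20): stack=[0,20] mem=[0,0,0,0]
After op 5 (push 6): stack=[0,20,6] mem=[0,0,0,0]
After op 6 (RCL M2): stack=[0,20,6,0] mem=[0,0,0,0]
After op 7 (RCL M2): stack=[0,20,6,0,0] mem=[0,0,0,0]
After op 8 (/): stack=[0,20,6,0] mem=[0,0,0,0]
After op 9 (+): stack=[0,20,6] mem=[0,0,0,0]
After op 10 (swap): stack=[0,6,20] mem=[0,0,0,0]

Answer: [0, 6, 20]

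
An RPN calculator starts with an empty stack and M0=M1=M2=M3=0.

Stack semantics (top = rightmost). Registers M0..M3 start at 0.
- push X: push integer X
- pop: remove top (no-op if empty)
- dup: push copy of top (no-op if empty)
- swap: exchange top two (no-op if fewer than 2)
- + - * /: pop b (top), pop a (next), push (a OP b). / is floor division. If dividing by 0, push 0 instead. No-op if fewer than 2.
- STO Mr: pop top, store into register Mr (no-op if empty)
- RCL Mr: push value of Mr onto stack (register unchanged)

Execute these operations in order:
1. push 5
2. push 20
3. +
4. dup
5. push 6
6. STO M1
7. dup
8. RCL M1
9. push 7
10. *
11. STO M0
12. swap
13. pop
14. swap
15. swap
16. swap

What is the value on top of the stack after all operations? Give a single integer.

Answer: 25

Derivation:
After op 1 (push 5): stack=[5] mem=[0,0,0,0]
After op 2 (push 20): stack=[5,20] mem=[0,0,0,0]
After op 3 (+): stack=[25] mem=[0,0,0,0]
After op 4 (dup): stack=[25,25] mem=[0,0,0,0]
After op 5 (push 6): stack=[25,25,6] mem=[0,0,0,0]
After op 6 (STO M1): stack=[25,25] mem=[0,6,0,0]
After op 7 (dup): stack=[25,25,25] mem=[0,6,0,0]
After op 8 (RCL M1): stack=[25,25,25,6] mem=[0,6,0,0]
After op 9 (push 7): stack=[25,25,25,6,7] mem=[0,6,0,0]
After op 10 (*): stack=[25,25,25,42] mem=[0,6,0,0]
After op 11 (STO M0): stack=[25,25,25] mem=[42,6,0,0]
After op 12 (swap): stack=[25,25,25] mem=[42,6,0,0]
After op 13 (pop): stack=[25,25] mem=[42,6,0,0]
After op 14 (swap): stack=[25,25] mem=[42,6,0,0]
After op 15 (swap): stack=[25,25] mem=[42,6,0,0]
After op 16 (swap): stack=[25,25] mem=[42,6,0,0]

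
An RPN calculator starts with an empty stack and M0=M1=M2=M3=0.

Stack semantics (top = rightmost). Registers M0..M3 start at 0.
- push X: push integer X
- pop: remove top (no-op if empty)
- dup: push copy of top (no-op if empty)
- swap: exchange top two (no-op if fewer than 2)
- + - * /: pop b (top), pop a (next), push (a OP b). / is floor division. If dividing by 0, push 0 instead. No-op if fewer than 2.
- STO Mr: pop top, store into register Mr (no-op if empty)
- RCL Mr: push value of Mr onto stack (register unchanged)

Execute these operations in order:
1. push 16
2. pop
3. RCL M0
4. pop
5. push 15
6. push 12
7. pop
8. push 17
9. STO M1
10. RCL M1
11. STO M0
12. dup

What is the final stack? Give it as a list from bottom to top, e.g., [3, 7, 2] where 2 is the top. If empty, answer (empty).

After op 1 (push 16): stack=[16] mem=[0,0,0,0]
After op 2 (pop): stack=[empty] mem=[0,0,0,0]
After op 3 (RCL M0): stack=[0] mem=[0,0,0,0]
After op 4 (pop): stack=[empty] mem=[0,0,0,0]
After op 5 (push 15): stack=[15] mem=[0,0,0,0]
After op 6 (push 12): stack=[15,12] mem=[0,0,0,0]
After op 7 (pop): stack=[15] mem=[0,0,0,0]
After op 8 (push 17): stack=[15,17] mem=[0,0,0,0]
After op 9 (STO M1): stack=[15] mem=[0,17,0,0]
After op 10 (RCL M1): stack=[15,17] mem=[0,17,0,0]
After op 11 (STO M0): stack=[15] mem=[17,17,0,0]
After op 12 (dup): stack=[15,15] mem=[17,17,0,0]

Answer: [15, 15]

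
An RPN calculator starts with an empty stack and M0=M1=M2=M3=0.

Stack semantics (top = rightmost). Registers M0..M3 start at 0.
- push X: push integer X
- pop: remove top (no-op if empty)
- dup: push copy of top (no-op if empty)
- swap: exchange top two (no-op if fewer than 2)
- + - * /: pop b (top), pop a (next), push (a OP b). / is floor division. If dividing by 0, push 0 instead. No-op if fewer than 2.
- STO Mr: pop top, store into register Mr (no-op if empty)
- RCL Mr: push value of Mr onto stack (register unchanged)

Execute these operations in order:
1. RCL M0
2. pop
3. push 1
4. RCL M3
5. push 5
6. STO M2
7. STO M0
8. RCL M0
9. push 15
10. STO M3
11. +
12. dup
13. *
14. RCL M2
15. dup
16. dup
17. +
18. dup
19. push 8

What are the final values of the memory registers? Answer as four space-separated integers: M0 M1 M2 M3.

After op 1 (RCL M0): stack=[0] mem=[0,0,0,0]
After op 2 (pop): stack=[empty] mem=[0,0,0,0]
After op 3 (push 1): stack=[1] mem=[0,0,0,0]
After op 4 (RCL M3): stack=[1,0] mem=[0,0,0,0]
After op 5 (push 5): stack=[1,0,5] mem=[0,0,0,0]
After op 6 (STO M2): stack=[1,0] mem=[0,0,5,0]
After op 7 (STO M0): stack=[1] mem=[0,0,5,0]
After op 8 (RCL M0): stack=[1,0] mem=[0,0,5,0]
After op 9 (push 15): stack=[1,0,15] mem=[0,0,5,0]
After op 10 (STO M3): stack=[1,0] mem=[0,0,5,15]
After op 11 (+): stack=[1] mem=[0,0,5,15]
After op 12 (dup): stack=[1,1] mem=[0,0,5,15]
After op 13 (*): stack=[1] mem=[0,0,5,15]
After op 14 (RCL M2): stack=[1,5] mem=[0,0,5,15]
After op 15 (dup): stack=[1,5,5] mem=[0,0,5,15]
After op 16 (dup): stack=[1,5,5,5] mem=[0,0,5,15]
After op 17 (+): stack=[1,5,10] mem=[0,0,5,15]
After op 18 (dup): stack=[1,5,10,10] mem=[0,0,5,15]
After op 19 (push 8): stack=[1,5,10,10,8] mem=[0,0,5,15]

Answer: 0 0 5 15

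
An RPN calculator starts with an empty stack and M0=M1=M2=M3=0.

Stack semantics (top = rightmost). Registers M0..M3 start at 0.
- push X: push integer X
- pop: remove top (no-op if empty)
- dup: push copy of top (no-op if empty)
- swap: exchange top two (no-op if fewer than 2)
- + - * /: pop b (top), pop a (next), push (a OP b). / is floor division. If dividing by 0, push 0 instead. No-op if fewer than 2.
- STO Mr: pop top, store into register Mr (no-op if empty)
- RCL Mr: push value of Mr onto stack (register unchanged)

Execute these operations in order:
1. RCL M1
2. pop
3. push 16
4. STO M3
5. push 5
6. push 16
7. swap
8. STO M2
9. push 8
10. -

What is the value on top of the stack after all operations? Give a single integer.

Answer: 8

Derivation:
After op 1 (RCL M1): stack=[0] mem=[0,0,0,0]
After op 2 (pop): stack=[empty] mem=[0,0,0,0]
After op 3 (push 16): stack=[16] mem=[0,0,0,0]
After op 4 (STO M3): stack=[empty] mem=[0,0,0,16]
After op 5 (push 5): stack=[5] mem=[0,0,0,16]
After op 6 (push 16): stack=[5,16] mem=[0,0,0,16]
After op 7 (swap): stack=[16,5] mem=[0,0,0,16]
After op 8 (STO M2): stack=[16] mem=[0,0,5,16]
After op 9 (push 8): stack=[16,8] mem=[0,0,5,16]
After op 10 (-): stack=[8] mem=[0,0,5,16]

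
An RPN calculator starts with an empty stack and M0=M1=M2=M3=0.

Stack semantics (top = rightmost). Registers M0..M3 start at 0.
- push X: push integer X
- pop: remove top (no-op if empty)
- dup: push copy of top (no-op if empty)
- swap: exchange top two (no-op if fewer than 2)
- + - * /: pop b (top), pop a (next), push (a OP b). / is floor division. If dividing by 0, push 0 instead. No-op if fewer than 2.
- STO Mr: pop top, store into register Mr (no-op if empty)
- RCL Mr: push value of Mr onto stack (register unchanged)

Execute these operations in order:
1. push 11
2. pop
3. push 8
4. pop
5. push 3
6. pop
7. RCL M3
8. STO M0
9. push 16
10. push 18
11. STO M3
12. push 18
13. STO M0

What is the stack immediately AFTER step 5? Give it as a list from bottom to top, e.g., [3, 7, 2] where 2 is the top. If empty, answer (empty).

After op 1 (push 11): stack=[11] mem=[0,0,0,0]
After op 2 (pop): stack=[empty] mem=[0,0,0,0]
After op 3 (push 8): stack=[8] mem=[0,0,0,0]
After op 4 (pop): stack=[empty] mem=[0,0,0,0]
After op 5 (push 3): stack=[3] mem=[0,0,0,0]

[3]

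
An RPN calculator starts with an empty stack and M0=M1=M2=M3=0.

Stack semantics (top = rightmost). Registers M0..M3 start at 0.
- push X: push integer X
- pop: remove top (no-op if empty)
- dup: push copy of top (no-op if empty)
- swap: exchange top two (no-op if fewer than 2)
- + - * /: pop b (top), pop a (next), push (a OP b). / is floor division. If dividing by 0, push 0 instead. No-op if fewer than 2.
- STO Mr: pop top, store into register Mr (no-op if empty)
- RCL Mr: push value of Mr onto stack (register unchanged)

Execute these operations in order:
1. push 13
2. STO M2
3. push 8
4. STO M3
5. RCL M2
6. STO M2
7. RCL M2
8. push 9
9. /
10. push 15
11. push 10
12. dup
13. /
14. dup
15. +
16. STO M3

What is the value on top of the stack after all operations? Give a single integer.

Answer: 15

Derivation:
After op 1 (push 13): stack=[13] mem=[0,0,0,0]
After op 2 (STO M2): stack=[empty] mem=[0,0,13,0]
After op 3 (push 8): stack=[8] mem=[0,0,13,0]
After op 4 (STO M3): stack=[empty] mem=[0,0,13,8]
After op 5 (RCL M2): stack=[13] mem=[0,0,13,8]
After op 6 (STO M2): stack=[empty] mem=[0,0,13,8]
After op 7 (RCL M2): stack=[13] mem=[0,0,13,8]
After op 8 (push 9): stack=[13,9] mem=[0,0,13,8]
After op 9 (/): stack=[1] mem=[0,0,13,8]
After op 10 (push 15): stack=[1,15] mem=[0,0,13,8]
After op 11 (push 10): stack=[1,15,10] mem=[0,0,13,8]
After op 12 (dup): stack=[1,15,10,10] mem=[0,0,13,8]
After op 13 (/): stack=[1,15,1] mem=[0,0,13,8]
After op 14 (dup): stack=[1,15,1,1] mem=[0,0,13,8]
After op 15 (+): stack=[1,15,2] mem=[0,0,13,8]
After op 16 (STO M3): stack=[1,15] mem=[0,0,13,2]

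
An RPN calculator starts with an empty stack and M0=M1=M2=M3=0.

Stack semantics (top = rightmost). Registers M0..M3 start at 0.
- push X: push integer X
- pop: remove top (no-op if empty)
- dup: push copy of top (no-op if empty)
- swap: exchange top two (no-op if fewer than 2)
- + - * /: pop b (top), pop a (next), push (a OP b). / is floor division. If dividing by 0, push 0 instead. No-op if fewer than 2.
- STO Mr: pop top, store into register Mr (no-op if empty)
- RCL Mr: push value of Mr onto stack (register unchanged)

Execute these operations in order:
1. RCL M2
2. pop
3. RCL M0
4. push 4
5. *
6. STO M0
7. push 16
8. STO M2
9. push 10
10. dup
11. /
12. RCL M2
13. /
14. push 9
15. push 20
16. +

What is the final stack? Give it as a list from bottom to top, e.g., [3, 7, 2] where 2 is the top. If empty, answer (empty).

Answer: [0, 29]

Derivation:
After op 1 (RCL M2): stack=[0] mem=[0,0,0,0]
After op 2 (pop): stack=[empty] mem=[0,0,0,0]
After op 3 (RCL M0): stack=[0] mem=[0,0,0,0]
After op 4 (push 4): stack=[0,4] mem=[0,0,0,0]
After op 5 (*): stack=[0] mem=[0,0,0,0]
After op 6 (STO M0): stack=[empty] mem=[0,0,0,0]
After op 7 (push 16): stack=[16] mem=[0,0,0,0]
After op 8 (STO M2): stack=[empty] mem=[0,0,16,0]
After op 9 (push 10): stack=[10] mem=[0,0,16,0]
After op 10 (dup): stack=[10,10] mem=[0,0,16,0]
After op 11 (/): stack=[1] mem=[0,0,16,0]
After op 12 (RCL M2): stack=[1,16] mem=[0,0,16,0]
After op 13 (/): stack=[0] mem=[0,0,16,0]
After op 14 (push 9): stack=[0,9] mem=[0,0,16,0]
After op 15 (push 20): stack=[0,9,20] mem=[0,0,16,0]
After op 16 (+): stack=[0,29] mem=[0,0,16,0]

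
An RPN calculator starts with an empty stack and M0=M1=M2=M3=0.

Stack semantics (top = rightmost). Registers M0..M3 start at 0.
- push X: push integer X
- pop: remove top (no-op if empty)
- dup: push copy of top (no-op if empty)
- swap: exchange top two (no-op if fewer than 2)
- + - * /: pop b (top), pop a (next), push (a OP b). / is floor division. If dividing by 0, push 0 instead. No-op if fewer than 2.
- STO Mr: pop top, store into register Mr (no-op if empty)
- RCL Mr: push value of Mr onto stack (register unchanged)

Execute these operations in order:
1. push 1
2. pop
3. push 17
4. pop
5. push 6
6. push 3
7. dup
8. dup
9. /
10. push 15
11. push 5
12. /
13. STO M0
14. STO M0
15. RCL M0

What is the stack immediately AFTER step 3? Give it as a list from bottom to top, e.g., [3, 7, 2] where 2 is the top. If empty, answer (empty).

After op 1 (push 1): stack=[1] mem=[0,0,0,0]
After op 2 (pop): stack=[empty] mem=[0,0,0,0]
After op 3 (push 17): stack=[17] mem=[0,0,0,0]

[17]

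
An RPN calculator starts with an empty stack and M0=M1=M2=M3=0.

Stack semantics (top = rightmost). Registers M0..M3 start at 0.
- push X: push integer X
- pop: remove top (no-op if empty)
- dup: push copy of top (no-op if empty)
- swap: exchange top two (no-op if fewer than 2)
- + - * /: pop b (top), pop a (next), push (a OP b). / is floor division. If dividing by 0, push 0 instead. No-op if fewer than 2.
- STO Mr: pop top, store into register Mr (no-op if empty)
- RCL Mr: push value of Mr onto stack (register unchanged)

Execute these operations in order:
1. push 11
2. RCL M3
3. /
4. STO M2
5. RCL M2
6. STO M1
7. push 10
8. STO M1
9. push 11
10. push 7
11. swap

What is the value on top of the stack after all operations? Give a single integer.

Answer: 11

Derivation:
After op 1 (push 11): stack=[11] mem=[0,0,0,0]
After op 2 (RCL M3): stack=[11,0] mem=[0,0,0,0]
After op 3 (/): stack=[0] mem=[0,0,0,0]
After op 4 (STO M2): stack=[empty] mem=[0,0,0,0]
After op 5 (RCL M2): stack=[0] mem=[0,0,0,0]
After op 6 (STO M1): stack=[empty] mem=[0,0,0,0]
After op 7 (push 10): stack=[10] mem=[0,0,0,0]
After op 8 (STO M1): stack=[empty] mem=[0,10,0,0]
After op 9 (push 11): stack=[11] mem=[0,10,0,0]
After op 10 (push 7): stack=[11,7] mem=[0,10,0,0]
After op 11 (swap): stack=[7,11] mem=[0,10,0,0]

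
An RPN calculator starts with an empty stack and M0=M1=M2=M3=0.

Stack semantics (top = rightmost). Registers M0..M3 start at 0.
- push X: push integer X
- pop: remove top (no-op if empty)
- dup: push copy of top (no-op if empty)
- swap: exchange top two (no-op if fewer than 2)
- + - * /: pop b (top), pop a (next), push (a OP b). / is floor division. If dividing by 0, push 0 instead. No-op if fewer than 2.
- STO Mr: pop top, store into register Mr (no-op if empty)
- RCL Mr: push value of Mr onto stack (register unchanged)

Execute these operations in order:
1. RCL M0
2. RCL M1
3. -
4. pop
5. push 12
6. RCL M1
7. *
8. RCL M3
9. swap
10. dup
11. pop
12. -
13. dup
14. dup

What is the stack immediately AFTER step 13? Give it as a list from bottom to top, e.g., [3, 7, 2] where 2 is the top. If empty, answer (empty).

After op 1 (RCL M0): stack=[0] mem=[0,0,0,0]
After op 2 (RCL M1): stack=[0,0] mem=[0,0,0,0]
After op 3 (-): stack=[0] mem=[0,0,0,0]
After op 4 (pop): stack=[empty] mem=[0,0,0,0]
After op 5 (push 12): stack=[12] mem=[0,0,0,0]
After op 6 (RCL M1): stack=[12,0] mem=[0,0,0,0]
After op 7 (*): stack=[0] mem=[0,0,0,0]
After op 8 (RCL M3): stack=[0,0] mem=[0,0,0,0]
After op 9 (swap): stack=[0,0] mem=[0,0,0,0]
After op 10 (dup): stack=[0,0,0] mem=[0,0,0,0]
After op 11 (pop): stack=[0,0] mem=[0,0,0,0]
After op 12 (-): stack=[0] mem=[0,0,0,0]
After op 13 (dup): stack=[0,0] mem=[0,0,0,0]

[0, 0]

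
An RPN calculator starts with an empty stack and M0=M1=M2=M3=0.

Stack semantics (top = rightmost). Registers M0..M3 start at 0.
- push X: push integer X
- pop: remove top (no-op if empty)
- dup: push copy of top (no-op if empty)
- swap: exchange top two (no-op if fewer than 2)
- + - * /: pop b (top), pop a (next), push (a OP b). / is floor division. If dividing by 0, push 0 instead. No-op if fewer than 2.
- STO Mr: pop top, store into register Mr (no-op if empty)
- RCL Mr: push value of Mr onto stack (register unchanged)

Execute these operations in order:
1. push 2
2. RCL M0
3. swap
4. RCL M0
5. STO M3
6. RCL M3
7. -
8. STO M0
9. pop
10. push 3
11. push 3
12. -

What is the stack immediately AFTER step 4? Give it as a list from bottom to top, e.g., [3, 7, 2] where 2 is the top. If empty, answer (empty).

After op 1 (push 2): stack=[2] mem=[0,0,0,0]
After op 2 (RCL M0): stack=[2,0] mem=[0,0,0,0]
After op 3 (swap): stack=[0,2] mem=[0,0,0,0]
After op 4 (RCL M0): stack=[0,2,0] mem=[0,0,0,0]

[0, 2, 0]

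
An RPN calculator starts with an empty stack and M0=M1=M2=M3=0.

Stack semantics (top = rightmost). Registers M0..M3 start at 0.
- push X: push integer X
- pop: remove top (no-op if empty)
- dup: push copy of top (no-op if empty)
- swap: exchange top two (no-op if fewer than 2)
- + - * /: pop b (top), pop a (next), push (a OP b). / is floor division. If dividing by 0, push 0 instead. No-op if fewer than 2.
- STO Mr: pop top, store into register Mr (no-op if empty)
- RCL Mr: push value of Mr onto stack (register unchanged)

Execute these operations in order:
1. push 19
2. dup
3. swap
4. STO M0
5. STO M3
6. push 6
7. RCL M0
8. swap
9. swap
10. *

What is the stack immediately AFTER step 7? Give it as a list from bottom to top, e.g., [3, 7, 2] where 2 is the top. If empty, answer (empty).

After op 1 (push 19): stack=[19] mem=[0,0,0,0]
After op 2 (dup): stack=[19,19] mem=[0,0,0,0]
After op 3 (swap): stack=[19,19] mem=[0,0,0,0]
After op 4 (STO M0): stack=[19] mem=[19,0,0,0]
After op 5 (STO M3): stack=[empty] mem=[19,0,0,19]
After op 6 (push 6): stack=[6] mem=[19,0,0,19]
After op 7 (RCL M0): stack=[6,19] mem=[19,0,0,19]

[6, 19]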